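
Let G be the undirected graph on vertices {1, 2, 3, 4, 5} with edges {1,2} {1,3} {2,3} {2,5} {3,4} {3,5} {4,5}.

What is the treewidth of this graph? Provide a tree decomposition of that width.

Treewidth 2.
One optimal decomposition is:
Bags: B1 = {2, 3, 5}  B2 = {3, 4, 5}  B3 = {1, 2, 3}
Tree: B1–B2, B1–B3

Each bag holds 3 vertices, so the decomposition has width 2, which upper-bounds the treewidth. For the lower bound, the 3 vertices {1, 2, 3} are pairwise adjacent, and any tree decomposition puts a clique entirely inside one bag — forcing width ≥ 2. Therefore the treewidth is 2.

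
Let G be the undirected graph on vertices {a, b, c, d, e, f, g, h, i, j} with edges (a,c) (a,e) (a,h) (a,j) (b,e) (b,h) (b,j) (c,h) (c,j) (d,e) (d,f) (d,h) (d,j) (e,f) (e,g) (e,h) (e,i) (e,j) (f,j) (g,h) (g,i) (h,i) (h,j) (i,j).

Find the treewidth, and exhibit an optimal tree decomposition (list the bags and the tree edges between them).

Treewidth 3.
Bags: B1 = {d, e, h, j}  B2 = {e, h, i, j}  B3 = {e, g, h, i}  B4 = {d, e, f, j}  B5 = {a, e, h, j}  B6 = {a, c, h, j}  B7 = {b, e, h, j}
Tree: B1–B2, B2–B3, B1–B4, B1–B5, B5–B6, B5–B7

Each bag holds 4 vertices, so the decomposition has width 3, which upper-bounds the treewidth. On the other hand G contains the 4-clique {e, g, h, i}. A clique must lie in a single bag of any decomposition, so no decomposition can have width below 3. Combining the bounds, tw(G) = 3.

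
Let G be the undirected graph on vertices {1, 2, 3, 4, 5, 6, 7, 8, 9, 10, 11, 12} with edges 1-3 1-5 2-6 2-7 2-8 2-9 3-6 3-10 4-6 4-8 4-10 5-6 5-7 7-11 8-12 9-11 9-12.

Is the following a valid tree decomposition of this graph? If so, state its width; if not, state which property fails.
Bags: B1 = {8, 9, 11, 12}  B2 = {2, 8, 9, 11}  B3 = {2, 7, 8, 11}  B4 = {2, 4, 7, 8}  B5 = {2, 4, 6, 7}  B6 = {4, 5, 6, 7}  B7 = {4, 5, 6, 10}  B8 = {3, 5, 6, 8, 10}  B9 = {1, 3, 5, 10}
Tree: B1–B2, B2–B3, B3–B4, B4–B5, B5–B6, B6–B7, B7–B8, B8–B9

No — bags containing vertex 8 are not connected in the tree.

A tree decomposition must satisfy three properties: every vertex lies in some bag; for every edge, both endpoints lie together in some bag; and for every vertex, the bags containing it form a connected subtree. Here bags containing vertex 8 are not connected in the tree, so the decomposition is invalid.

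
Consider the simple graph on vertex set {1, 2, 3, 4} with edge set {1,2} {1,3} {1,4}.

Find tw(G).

A width-1 tree decomposition is:
Bags: B1 = {1, 3}  B2 = {1, 4}  B3 = {1, 2}
Tree: B1–B2, B1–B3
Every bag has size at most 2, so the width is 2 − 1 = 1 and tw(G) ≤ 1. Any graph with an edge has treewidth ≥ 1, and G has the edge 1–3. Therefore the treewidth is 1.

1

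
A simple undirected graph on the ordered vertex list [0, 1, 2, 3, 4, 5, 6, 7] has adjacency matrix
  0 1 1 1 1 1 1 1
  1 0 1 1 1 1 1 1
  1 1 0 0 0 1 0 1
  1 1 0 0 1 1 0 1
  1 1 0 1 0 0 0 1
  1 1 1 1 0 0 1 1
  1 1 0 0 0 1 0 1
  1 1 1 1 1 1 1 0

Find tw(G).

4

A width-4 tree decomposition is:
Bags: B1 = {0, 1, 2, 5, 7}  B2 = {0, 1, 3, 5, 7}  B3 = {0, 1, 5, 6, 7}  B4 = {0, 1, 3, 4, 7}
Tree: B1–B2, B2–B3, B2–B4
Every bag has size at most 5, so the width is 5 − 1 = 4 and tw(G) ≤ 4. On the other hand G contains the 5-clique {0, 1, 3, 4, 7}. A clique must lie in a single bag of any decomposition, so no decomposition can have width below 4. Combining the bounds, tw(G) = 4.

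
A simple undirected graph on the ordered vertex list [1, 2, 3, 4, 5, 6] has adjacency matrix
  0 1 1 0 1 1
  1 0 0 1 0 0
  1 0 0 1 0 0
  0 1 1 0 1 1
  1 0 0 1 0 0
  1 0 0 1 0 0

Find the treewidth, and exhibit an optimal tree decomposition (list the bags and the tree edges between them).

The largest bag has 3 vertices, giving width 2; this decomposition certifies tw(G) ≤ 2. For the lower bound, G contains the cycle 4–3–1–5–4, so G is not a forest; only forests have treewidth ≤ 1, hence tw(G) ≥ 2. The upper and lower bounds meet at 2, so that is the treewidth.

Treewidth 2.
Bags: B1 = {1, 3, 4}  B2 = {1, 4, 5}  B3 = {1, 2, 4}  B4 = {1, 4, 6}
Tree: B1–B2, B2–B3, B3–B4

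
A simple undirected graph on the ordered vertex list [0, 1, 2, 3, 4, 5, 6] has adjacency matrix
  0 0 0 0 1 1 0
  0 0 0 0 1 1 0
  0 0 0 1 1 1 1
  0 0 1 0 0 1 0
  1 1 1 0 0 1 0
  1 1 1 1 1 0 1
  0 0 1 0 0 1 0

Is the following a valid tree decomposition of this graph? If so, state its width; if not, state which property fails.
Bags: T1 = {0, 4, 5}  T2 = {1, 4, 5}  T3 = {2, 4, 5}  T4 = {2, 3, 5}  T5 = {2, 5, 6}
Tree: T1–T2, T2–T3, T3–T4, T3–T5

Vertex coverage: the bags together contain {0, 1, 2, 3, 4, 5, 6}, the full vertex set. Edge coverage: each edge of G has both endpoints in at least one bag. Running intersection: for every vertex, the bags containing it form a connected subtree. All three properties hold, so this is a valid tree decomposition of width max|bag| − 1 = 2, and hence tw(G) ≤ 2.

Yes; width 2.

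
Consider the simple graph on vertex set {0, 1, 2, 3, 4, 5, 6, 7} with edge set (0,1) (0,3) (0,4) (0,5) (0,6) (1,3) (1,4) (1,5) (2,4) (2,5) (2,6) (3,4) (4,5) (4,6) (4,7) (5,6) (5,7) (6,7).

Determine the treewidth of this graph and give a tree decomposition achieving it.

Treewidth 3.
One such decomposition:
Bags: B1 = {0, 1, 4, 5}  B2 = {0, 4, 5, 6}  B3 = {0, 1, 3, 4}  B4 = {4, 5, 6, 7}  B5 = {2, 4, 5, 6}
Tree: B1–B2, B1–B3, B2–B4, B2–B5

The largest bag has 4 vertices, giving width 3; this decomposition certifies tw(G) ≤ 3. For the lower bound, the 4 vertices {0, 1, 3, 4} are pairwise adjacent, and any tree decomposition puts a clique entirely inside one bag — forcing width ≥ 3. Therefore the treewidth is 3.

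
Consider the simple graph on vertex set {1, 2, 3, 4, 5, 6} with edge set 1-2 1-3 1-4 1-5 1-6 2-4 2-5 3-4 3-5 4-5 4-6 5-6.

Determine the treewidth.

3

A width-3 tree decomposition is:
Bags: B1 = {1, 4, 5, 6}  B2 = {1, 2, 4, 5}  B3 = {1, 3, 4, 5}
Tree: B1–B2, B1–B3
Every bag has size at most 4, so the width is 4 − 1 = 3 and tw(G) ≤ 3. For the lower bound, the 4 vertices {1, 2, 4, 5} are pairwise adjacent, and any tree decomposition puts a clique entirely inside one bag — forcing width ≥ 3. Hence tw(G) = 3 exactly.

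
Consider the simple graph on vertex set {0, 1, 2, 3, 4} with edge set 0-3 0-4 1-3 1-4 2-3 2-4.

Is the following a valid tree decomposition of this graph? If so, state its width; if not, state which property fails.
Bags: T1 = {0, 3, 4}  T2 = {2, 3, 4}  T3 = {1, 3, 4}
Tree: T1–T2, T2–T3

Checking the three conditions: (i) the bags cover all of {0, 1, 2, 3, 4}; (ii) for each edge, some bag contains both endpoints; (iii) the bags containing any fixed vertex form a subtree. All hold, so the decomposition is valid with width 3 − 1 = 2.

Yes; width 2.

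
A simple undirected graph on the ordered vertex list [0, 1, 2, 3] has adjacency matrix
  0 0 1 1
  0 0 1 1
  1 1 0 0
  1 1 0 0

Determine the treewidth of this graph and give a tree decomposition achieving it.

Treewidth 2.
One such decomposition:
Bags: B1 = {0, 1, 3}  B2 = {0, 1, 2}
Tree: B1–B2

Every bag has size at most 3, so the width is 3 − 1 = 2 and tw(G) ≤ 2. The edges 1–3–0–2–1 form a cycle, so G is not a tree and its treewidth is at least 2. Hence tw(G) = 2 exactly.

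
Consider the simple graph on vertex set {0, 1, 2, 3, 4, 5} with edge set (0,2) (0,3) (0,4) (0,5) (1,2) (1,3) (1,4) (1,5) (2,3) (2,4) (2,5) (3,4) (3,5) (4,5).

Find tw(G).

4

A width-4 tree decomposition is:
Bags: B1 = {1, 2, 3, 4, 5}  B2 = {0, 2, 3, 4, 5}
Tree: B1–B2
Each bag holds 5 vertices, so the decomposition has width 4, which upper-bounds the treewidth. Conversely, {0, 2, 3, 4, 5} is a clique of size 5, and the vertices of any clique must share a bag in every tree decomposition; so some bag has ≥ 5 vertices and tw(G) ≥ 4. Therefore the treewidth is 4.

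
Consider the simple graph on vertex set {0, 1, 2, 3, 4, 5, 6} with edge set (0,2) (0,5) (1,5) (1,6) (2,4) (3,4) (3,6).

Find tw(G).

A width-2 tree decomposition is:
Bags: B1 = {0, 1, 5}  B2 = {0, 1, 6}  B3 = {0, 3, 6}  B4 = {0, 3, 4}  B5 = {0, 2, 4}
Tree: B1–B2, B2–B3, B3–B4, B4–B5
Every bag has size at most 3, so the width is 3 − 1 = 2 and tw(G) ≤ 2. Since 0–5–1–6–3–4–2–0 is a cycle in G, G is not acyclic. Forests are exactly the graphs of treewidth ≤ 1, so tw(G) ≥ 2. Combining the bounds, tw(G) = 2.

2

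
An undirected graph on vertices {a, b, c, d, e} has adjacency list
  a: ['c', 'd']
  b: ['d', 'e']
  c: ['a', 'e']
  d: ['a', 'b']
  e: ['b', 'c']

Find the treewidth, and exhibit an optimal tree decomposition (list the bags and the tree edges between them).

Treewidth 2.
One optimal decomposition is:
Bags: B1 = {a, c, e}  B2 = {a, d, e}  B3 = {b, d, e}
Tree: B1–B2, B2–B3

The largest bag has 3 vertices, giving width 2; this decomposition certifies tw(G) ≤ 2. Since e–c–a–d–b–e is a cycle in G, G is not acyclic. Forests are exactly the graphs of treewidth ≤ 1, so tw(G) ≥ 2. Therefore the treewidth is 2.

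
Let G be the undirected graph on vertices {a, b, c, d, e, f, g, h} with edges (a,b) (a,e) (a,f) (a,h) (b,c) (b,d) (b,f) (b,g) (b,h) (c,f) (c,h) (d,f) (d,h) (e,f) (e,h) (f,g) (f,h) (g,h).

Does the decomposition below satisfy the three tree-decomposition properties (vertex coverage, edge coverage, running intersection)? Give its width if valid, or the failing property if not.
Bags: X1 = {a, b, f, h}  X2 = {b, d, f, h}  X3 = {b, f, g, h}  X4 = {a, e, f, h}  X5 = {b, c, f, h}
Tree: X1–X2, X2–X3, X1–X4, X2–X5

Every vertex of G appears in some bag (union = {a, b, c, d, e, f, g, h}); every edge is covered by a bag; and for each vertex v the set of bags containing v is connected in the bag tree. The decomposition is therefore valid. The largest bag has 4 vertices, so the width is 3.

Yes; width 3.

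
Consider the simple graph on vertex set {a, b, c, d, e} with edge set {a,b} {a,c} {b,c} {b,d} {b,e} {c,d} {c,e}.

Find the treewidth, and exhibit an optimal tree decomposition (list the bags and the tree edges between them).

Each bag holds 3 vertices, so the decomposition has width 2, which upper-bounds the treewidth. On the other hand G contains the 3-clique {b, c, d}. A clique must lie in a single bag of any decomposition, so no decomposition can have width below 2. Hence tw(G) = 2 exactly.

Treewidth 2.
Bags: B1 = {b, c, d}  B2 = {b, c, e}  B3 = {a, b, c}
Tree: B1–B2, B1–B3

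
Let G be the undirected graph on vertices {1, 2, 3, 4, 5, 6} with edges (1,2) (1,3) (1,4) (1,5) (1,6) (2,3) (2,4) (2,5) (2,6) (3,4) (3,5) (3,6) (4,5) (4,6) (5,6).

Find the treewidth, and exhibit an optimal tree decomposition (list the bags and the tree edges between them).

Treewidth 5.
One optimal decomposition is:
Bags: B1 = {1, 2, 3, 4, 5, 6}
Tree: (single bag)

A single bag containing all 6 vertices is trivially a valid decomposition of width 5. On the other hand G contains the 6-clique {1, 2, 3, 4, 5, 6}. A clique must lie in a single bag of any decomposition, so no decomposition can have width below 5. Therefore the treewidth is 5.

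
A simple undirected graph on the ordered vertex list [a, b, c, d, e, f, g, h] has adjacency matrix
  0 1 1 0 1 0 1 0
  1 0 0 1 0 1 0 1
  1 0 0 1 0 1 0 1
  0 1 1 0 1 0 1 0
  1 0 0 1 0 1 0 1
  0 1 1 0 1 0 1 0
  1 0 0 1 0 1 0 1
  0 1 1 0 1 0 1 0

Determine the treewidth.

4

A width-4 tree decomposition is:
Bags: B1 = {a, d, e, f, h}  B2 = {a, c, d, f, h}  B3 = {a, d, f, g, h}  B4 = {a, b, d, f, h}
Tree: B1–B2, B2–B3, B3–B4
Every bag has size at most 5, so the width is 5 − 1 = 4 and tw(G) ≤ 4. For the lower bound: the 5 vertex sets {d,e}, {c,f}, {g,h}, {a}, {b} are disjoint, each induces a connected subgraph, and every pair is joined by at least one edge of G. Contracting each set to a single vertex therefore yields K_{5} as a minor, and since treewidth is minor-monotone, tw(G) ≥ tw(K_{5}) = 4. Combining the bounds, tw(G) = 4.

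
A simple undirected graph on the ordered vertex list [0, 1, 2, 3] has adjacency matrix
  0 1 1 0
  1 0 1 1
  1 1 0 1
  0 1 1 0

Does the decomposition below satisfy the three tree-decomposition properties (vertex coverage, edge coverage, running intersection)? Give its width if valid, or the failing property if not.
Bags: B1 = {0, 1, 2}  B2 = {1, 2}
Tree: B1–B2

No — vertex 3 appears in no bag.

A tree decomposition must satisfy three properties: every vertex lies in some bag; for every edge, both endpoints lie together in some bag; and for every vertex, the bags containing it form a connected subtree. Here vertex 3 appears in no bag, so the decomposition is invalid.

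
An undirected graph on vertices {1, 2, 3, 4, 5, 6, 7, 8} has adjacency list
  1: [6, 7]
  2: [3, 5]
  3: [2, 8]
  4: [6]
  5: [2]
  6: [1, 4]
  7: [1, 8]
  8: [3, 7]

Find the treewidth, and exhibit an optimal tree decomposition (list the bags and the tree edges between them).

Each bag holds 2 vertices, so the decomposition has width 1, which upper-bounds the treewidth. Since G has at least one edge (e.g. 4–6), it is not an edgeless graph, so tw(G) ≥ 1. Hence tw(G) = 1 exactly.

Treewidth 1.
One such decomposition:
Bags: B1 = {4, 6}  B2 = {1, 6}  B3 = {1, 7}  B4 = {7, 8}  B5 = {3, 8}  B6 = {2, 3}  B7 = {2, 5}
Tree: B1–B2, B2–B3, B3–B4, B4–B5, B5–B6, B6–B7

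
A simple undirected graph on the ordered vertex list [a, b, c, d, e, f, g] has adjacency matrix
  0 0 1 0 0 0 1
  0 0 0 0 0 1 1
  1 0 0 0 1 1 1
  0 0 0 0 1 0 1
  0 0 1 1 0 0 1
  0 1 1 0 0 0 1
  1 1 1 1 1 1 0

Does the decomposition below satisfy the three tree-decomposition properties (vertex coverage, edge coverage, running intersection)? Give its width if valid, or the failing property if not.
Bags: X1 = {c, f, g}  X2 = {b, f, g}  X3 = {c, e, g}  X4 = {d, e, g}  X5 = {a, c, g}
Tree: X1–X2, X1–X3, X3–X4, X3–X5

Checking the three conditions: (i) the bags cover all of {a, b, c, d, e, f, g}; (ii) for each edge, some bag contains both endpoints; (iii) the bags containing any fixed vertex form a subtree. All hold, so the decomposition is valid with width 3 − 1 = 2.

Yes; width 2.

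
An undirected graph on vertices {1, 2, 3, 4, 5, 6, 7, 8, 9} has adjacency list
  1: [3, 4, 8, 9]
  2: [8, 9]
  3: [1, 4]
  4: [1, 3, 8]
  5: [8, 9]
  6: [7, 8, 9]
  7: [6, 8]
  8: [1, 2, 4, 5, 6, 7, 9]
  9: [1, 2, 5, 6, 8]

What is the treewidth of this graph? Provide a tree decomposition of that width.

Each bag holds 3 vertices, so the decomposition has width 2, which upper-bounds the treewidth. On the other hand G contains the 3-clique {1, 8, 9}. A clique must lie in a single bag of any decomposition, so no decomposition can have width below 2. Therefore the treewidth is 2.

Treewidth 2.
One such decomposition:
Bags: B1 = {2, 8, 9}  B2 = {6, 8, 9}  B3 = {5, 8, 9}  B4 = {1, 8, 9}  B5 = {1, 4, 8}  B6 = {6, 7, 8}  B7 = {1, 3, 4}
Tree: B1–B2, B1–B3, B1–B4, B4–B5, B2–B6, B5–B7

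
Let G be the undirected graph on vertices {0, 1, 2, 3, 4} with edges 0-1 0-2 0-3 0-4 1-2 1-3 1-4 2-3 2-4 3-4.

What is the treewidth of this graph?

A width-4 tree decomposition is:
Bags: B1 = {0, 1, 2, 3, 4}
Tree: (single bag)
With just one bag of size 5, the width is 5 − 1 = 4, so tw(G) ≤ 4. Conversely, {0, 1, 2, 3, 4} is a clique of size 5, and the vertices of any clique must share a bag in every tree decomposition; so some bag has ≥ 5 vertices and tw(G) ≥ 4. The upper and lower bounds meet at 4, so that is the treewidth.

4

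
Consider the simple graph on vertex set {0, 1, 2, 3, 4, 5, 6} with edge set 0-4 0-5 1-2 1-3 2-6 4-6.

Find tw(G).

1

A width-1 tree decomposition is:
Bags: B1 = {0, 5}  B2 = {0, 4}  B3 = {4, 6}  B4 = {2, 6}  B5 = {1, 2}  B6 = {1, 3}
Tree: B1–B2, B2–B3, B3–B4, B4–B5, B5–B6
The largest bag has 2 vertices, giving width 1; this decomposition certifies tw(G) ≤ 1. Since G has at least one edge (e.g. 5–0), it is not an edgeless graph, so tw(G) ≥ 1. The upper and lower bounds meet at 1, so that is the treewidth.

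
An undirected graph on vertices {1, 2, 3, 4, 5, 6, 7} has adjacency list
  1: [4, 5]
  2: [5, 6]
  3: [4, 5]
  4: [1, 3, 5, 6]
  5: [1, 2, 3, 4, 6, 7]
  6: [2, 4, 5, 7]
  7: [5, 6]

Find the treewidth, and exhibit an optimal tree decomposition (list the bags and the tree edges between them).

Treewidth 2.
One such decomposition:
Bags: B1 = {4, 5, 6}  B2 = {3, 4, 5}  B3 = {2, 5, 6}  B4 = {1, 4, 5}  B5 = {5, 6, 7}
Tree: B1–B2, B1–B3, B2–B4, B3–B5

The largest bag has 3 vertices, giving width 2; this decomposition certifies tw(G) ≤ 2. Conversely, {2, 5, 6} is a clique of size 3, and the vertices of any clique must share a bag in every tree decomposition; so some bag has ≥ 3 vertices and tw(G) ≥ 2. Combining the bounds, tw(G) = 2.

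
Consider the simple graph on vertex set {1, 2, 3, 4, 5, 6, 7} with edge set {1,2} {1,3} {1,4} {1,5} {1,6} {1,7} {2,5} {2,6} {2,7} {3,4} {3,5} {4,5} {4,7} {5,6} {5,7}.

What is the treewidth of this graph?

3

A width-3 tree decomposition is:
Bags: B1 = {1, 2, 5, 7}  B2 = {1, 2, 5, 6}  B3 = {1, 4, 5, 7}  B4 = {1, 3, 4, 5}
Tree: B1–B2, B1–B3, B3–B4
Each bag holds 4 vertices, so the decomposition has width 3, which upper-bounds the treewidth. For the lower bound, the 4 vertices {1, 2, 5, 6} are pairwise adjacent, and any tree decomposition puts a clique entirely inside one bag — forcing width ≥ 3. Therefore the treewidth is 3.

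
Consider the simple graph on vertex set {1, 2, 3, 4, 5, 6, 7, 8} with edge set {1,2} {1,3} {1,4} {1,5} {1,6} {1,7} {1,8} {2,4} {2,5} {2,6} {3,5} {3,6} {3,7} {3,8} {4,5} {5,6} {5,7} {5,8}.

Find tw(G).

3

A width-3 tree decomposition is:
Bags: B1 = {1, 3, 5, 6}  B2 = {1, 3, 5, 8}  B3 = {1, 3, 5, 7}  B4 = {1, 2, 5, 6}  B5 = {1, 2, 4, 5}
Tree: B1–B2, B2–B3, B1–B4, B4–B5
Every bag has size at most 4, so the width is 4 − 1 = 3 and tw(G) ≤ 3. On the other hand G contains the 4-clique {1, 2, 4, 5}. A clique must lie in a single bag of any decomposition, so no decomposition can have width below 3. Hence tw(G) = 3 exactly.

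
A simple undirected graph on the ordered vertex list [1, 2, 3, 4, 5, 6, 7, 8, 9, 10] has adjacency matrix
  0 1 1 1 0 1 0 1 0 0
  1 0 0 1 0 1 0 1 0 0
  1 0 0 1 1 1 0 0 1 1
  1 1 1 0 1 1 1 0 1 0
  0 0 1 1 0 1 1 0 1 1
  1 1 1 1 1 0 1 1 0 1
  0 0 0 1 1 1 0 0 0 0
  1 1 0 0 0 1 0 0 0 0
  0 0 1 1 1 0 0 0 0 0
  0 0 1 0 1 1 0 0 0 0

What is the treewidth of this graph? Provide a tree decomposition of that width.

Each bag holds 4 vertices, so the decomposition has width 3, which upper-bounds the treewidth. Conversely, {3, 4, 5, 9} is a clique of size 4, and the vertices of any clique must share a bag in every tree decomposition; so some bag has ≥ 4 vertices and tw(G) ≥ 3. The upper and lower bounds meet at 3, so that is the treewidth.

Treewidth 3.
Bags: B1 = {1, 3, 4, 6}  B2 = {1, 2, 4, 6}  B3 = {1, 2, 6, 8}  B4 = {3, 4, 5, 6}  B5 = {3, 5, 6, 10}  B6 = {4, 5, 6, 7}  B7 = {3, 4, 5, 9}
Tree: B1–B2, B2–B3, B1–B4, B4–B5, B4–B6, B4–B7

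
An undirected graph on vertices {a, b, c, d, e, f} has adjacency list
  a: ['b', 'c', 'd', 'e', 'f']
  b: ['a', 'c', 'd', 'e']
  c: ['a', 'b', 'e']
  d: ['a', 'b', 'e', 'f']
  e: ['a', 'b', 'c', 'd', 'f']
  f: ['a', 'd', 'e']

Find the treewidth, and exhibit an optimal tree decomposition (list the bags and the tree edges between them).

Treewidth 3.
Bags: B1 = {a, b, d, e}  B2 = {a, b, c, e}  B3 = {a, d, e, f}
Tree: B1–B2, B1–B3

Each bag holds 4 vertices, so the decomposition has width 3, which upper-bounds the treewidth. For the lower bound, the 4 vertices {a, d, e, f} are pairwise adjacent, and any tree decomposition puts a clique entirely inside one bag — forcing width ≥ 3. Hence tw(G) = 3 exactly.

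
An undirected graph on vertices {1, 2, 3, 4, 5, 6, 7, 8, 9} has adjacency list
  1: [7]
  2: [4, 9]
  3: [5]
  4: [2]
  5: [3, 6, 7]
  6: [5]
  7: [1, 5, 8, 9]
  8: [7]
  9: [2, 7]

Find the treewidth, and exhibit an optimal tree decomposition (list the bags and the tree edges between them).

The largest bag has 2 vertices, giving width 1; this decomposition certifies tw(G) ≤ 1. Any graph with an edge has treewidth ≥ 1, and G has the edge 5–7. Therefore the treewidth is 1.

Treewidth 1.
Bags: B1 = {5, 7}  B2 = {7, 9}  B3 = {2, 9}  B4 = {2, 4}  B5 = {7, 8}  B6 = {3, 5}  B7 = {1, 7}  B8 = {5, 6}
Tree: B1–B2, B2–B3, B3–B4, B1–B5, B1–B6, B1–B7, B6–B8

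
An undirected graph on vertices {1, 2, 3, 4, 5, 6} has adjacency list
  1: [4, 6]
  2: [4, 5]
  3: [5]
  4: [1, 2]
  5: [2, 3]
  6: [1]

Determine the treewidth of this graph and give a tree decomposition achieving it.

Treewidth 1.
Bags: B1 = {1, 6}  B2 = {1, 4}  B3 = {2, 4}  B4 = {2, 5}  B5 = {3, 5}
Tree: B1–B2, B2–B3, B3–B4, B4–B5

Each bag holds 2 vertices, so the decomposition has width 1, which upper-bounds the treewidth. G has an edge, so its treewidth is at least 1. Therefore the treewidth is 1.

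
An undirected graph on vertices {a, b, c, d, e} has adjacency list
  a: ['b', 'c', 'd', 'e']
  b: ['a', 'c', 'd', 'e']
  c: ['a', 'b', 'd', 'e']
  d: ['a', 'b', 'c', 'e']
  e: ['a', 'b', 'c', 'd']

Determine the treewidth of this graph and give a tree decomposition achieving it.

A single bag containing all 5 vertices is trivially a valid decomposition of width 4. Conversely, {a, b, c, d, e} is a clique of size 5, and the vertices of any clique must share a bag in every tree decomposition; so some bag has ≥ 5 vertices and tw(G) ≥ 4. The upper and lower bounds meet at 4, so that is the treewidth.

Treewidth 4.
One such decomposition:
Bags: B1 = {a, b, c, d, e}
Tree: (single bag)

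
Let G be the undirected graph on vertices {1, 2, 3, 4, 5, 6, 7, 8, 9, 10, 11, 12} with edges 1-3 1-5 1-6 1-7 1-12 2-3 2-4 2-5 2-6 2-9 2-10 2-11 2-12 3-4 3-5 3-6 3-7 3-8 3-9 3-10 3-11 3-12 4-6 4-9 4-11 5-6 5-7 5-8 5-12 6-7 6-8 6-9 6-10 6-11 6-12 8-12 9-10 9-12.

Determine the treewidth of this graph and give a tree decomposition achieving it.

Treewidth 4.
Bags: B1 = {2, 3, 5, 6, 12}  B2 = {1, 3, 5, 6, 12}  B3 = {2, 3, 6, 9, 12}  B4 = {2, 3, 4, 6, 9}  B5 = {2, 3, 4, 6, 11}  B6 = {1, 3, 5, 6, 7}  B7 = {2, 3, 6, 9, 10}  B8 = {3, 5, 6, 8, 12}
Tree: B1–B2, B1–B3, B3–B4, B4–B5, B2–B6, B3–B7, B1–B8

Each bag holds 5 vertices, so the decomposition has width 4, which upper-bounds the treewidth. For the lower bound, the 5 vertices {3, 5, 6, 8, 12} are pairwise adjacent, and any tree decomposition puts a clique entirely inside one bag — forcing width ≥ 4. Therefore the treewidth is 4.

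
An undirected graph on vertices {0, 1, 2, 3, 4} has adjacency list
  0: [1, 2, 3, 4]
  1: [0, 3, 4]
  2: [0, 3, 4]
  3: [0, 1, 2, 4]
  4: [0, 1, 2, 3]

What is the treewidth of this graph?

A width-3 tree decomposition is:
Bags: B1 = {0, 2, 3, 4}  B2 = {0, 1, 3, 4}
Tree: B1–B2
Every bag has size at most 4, so the width is 4 − 1 = 3 and tw(G) ≤ 3. Conversely, {0, 1, 3, 4} is a clique of size 4, and the vertices of any clique must share a bag in every tree decomposition; so some bag has ≥ 4 vertices and tw(G) ≥ 3. The upper and lower bounds meet at 3, so that is the treewidth.

3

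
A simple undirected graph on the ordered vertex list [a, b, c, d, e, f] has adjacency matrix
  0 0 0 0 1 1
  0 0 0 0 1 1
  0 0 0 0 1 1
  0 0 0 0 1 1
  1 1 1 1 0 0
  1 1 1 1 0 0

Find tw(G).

A width-2 tree decomposition is:
Bags: B1 = {d, e, f}  B2 = {c, e, f}  B3 = {a, e, f}  B4 = {b, e, f}
Tree: B1–B2, B2–B3, B3–B4
The largest bag has 3 vertices, giving width 2; this decomposition certifies tw(G) ≤ 2. The edges f–d–e–c–f form a cycle, so G is not a tree and its treewidth is at least 2. Combining the bounds, tw(G) = 2.

2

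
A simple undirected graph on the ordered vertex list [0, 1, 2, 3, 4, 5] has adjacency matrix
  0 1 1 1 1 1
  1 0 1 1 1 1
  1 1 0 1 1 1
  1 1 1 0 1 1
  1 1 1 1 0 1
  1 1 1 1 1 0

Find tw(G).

5

A width-5 tree decomposition is:
Bags: B1 = {0, 1, 2, 3, 4, 5}
Tree: (single bag)
A single bag containing all 6 vertices is trivially a valid decomposition of width 5. On the other hand G contains the 6-clique {0, 1, 2, 3, 4, 5}. A clique must lie in a single bag of any decomposition, so no decomposition can have width below 5. The upper and lower bounds meet at 5, so that is the treewidth.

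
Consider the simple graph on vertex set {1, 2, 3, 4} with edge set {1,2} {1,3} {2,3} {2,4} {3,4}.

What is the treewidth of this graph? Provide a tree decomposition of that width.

Treewidth 2.
Bags: B1 = {2, 3, 4}  B2 = {1, 2, 3}
Tree: B1–B2

Every bag has size at most 3, so the width is 3 − 1 = 2 and tw(G) ≤ 2. For the lower bound, the 3 vertices {1, 2, 3} are pairwise adjacent, and any tree decomposition puts a clique entirely inside one bag — forcing width ≥ 2. Hence tw(G) = 2 exactly.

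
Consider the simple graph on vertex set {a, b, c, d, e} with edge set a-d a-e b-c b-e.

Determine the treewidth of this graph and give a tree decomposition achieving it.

Every bag has size at most 2, so the width is 2 − 1 = 1 and tw(G) ≤ 1. Since G has at least one edge (e.g. d–a), it is not an edgeless graph, so tw(G) ≥ 1. Therefore the treewidth is 1.

Treewidth 1.
Bags: B1 = {a, d}  B2 = {a, e}  B3 = {b, e}  B4 = {b, c}
Tree: B1–B2, B2–B3, B3–B4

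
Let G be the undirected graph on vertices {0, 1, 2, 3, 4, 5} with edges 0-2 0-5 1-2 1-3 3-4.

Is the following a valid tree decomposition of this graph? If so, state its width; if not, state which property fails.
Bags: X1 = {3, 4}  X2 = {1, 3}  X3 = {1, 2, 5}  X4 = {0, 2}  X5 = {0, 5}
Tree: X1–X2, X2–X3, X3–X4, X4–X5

No — bags containing vertex 5 are not connected in the tree.

A tree decomposition must satisfy three properties: every vertex lies in some bag; for every edge, both endpoints lie together in some bag; and for every vertex, the bags containing it form a connected subtree. Here bags containing vertex 5 are not connected in the tree, so the decomposition is invalid.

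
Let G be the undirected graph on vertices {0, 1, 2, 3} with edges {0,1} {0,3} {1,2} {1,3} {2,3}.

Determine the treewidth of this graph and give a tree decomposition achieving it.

The largest bag has 3 vertices, giving width 2; this decomposition certifies tw(G) ≤ 2. On the other hand G contains the 3-clique {0, 1, 3}. A clique must lie in a single bag of any decomposition, so no decomposition can have width below 2. Therefore the treewidth is 2.

Treewidth 2.
Bags: B1 = {0, 1, 3}  B2 = {1, 2, 3}
Tree: B1–B2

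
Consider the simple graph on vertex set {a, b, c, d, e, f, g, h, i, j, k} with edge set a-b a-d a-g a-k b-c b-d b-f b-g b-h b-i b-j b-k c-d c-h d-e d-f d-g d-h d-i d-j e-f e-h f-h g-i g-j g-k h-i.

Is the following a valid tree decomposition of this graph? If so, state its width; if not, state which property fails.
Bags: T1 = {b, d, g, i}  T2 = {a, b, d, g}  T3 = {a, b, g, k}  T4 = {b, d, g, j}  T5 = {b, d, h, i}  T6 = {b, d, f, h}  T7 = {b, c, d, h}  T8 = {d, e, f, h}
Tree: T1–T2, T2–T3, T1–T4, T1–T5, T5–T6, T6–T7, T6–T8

Yes; width 3.

Vertex coverage: the bags together contain {a, b, c, d, e, f, g, h, i, j, k}, the full vertex set. Edge coverage: each edge of G has both endpoints in at least one bag. Running intersection: for every vertex, the bags containing it form a connected subtree. All three properties hold, so this is a valid tree decomposition of width max|bag| − 1 = 3, and hence tw(G) ≤ 3.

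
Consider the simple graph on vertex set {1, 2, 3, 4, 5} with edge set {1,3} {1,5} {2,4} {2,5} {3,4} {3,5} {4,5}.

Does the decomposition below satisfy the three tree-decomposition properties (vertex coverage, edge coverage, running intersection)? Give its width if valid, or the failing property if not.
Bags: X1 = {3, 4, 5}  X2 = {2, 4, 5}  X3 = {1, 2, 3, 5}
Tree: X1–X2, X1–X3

A tree decomposition must satisfy three properties: every vertex lies in some bag; for every edge, both endpoints lie together in some bag; and for every vertex, the bags containing it form a connected subtree. Here bags containing vertex 2 are not connected in the tree, so the decomposition is invalid.

No — bags containing vertex 2 are not connected in the tree.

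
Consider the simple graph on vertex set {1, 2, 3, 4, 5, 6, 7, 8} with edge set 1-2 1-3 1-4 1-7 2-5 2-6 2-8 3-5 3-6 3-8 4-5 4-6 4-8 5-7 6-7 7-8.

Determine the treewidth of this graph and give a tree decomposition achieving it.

Every bag has size at most 5, so the width is 5 − 1 = 4 and tw(G) ≤ 4. For the lower bound: the 5 vertex sets {1,2}, {7,8}, {4,5}, {3}, {6} are disjoint, each induces a connected subgraph, and every pair is joined by at least one edge of G. Contracting each set to a single vertex therefore yields K_{5} as a minor, and since treewidth is minor-monotone, tw(G) ≥ tw(K_{5}) = 4. The upper and lower bounds meet at 4, so that is the treewidth.

Treewidth 4.
Bags: B1 = {1, 2, 3, 4, 7}  B2 = {2, 3, 4, 7, 8}  B3 = {2, 3, 4, 5, 7}  B4 = {2, 3, 4, 6, 7}
Tree: B1–B2, B2–B3, B3–B4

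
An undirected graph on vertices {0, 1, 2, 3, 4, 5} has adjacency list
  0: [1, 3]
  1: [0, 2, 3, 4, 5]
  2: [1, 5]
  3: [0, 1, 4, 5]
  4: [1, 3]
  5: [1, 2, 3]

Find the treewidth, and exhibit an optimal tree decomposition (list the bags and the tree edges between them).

Every bag has size at most 3, so the width is 3 − 1 = 2 and tw(G) ≤ 2. On the other hand G contains the 3-clique {1, 2, 5}. A clique must lie in a single bag of any decomposition, so no decomposition can have width below 2. The upper and lower bounds meet at 2, so that is the treewidth.

Treewidth 2.
One such decomposition:
Bags: B1 = {1, 3, 4}  B2 = {1, 3, 5}  B3 = {1, 2, 5}  B4 = {0, 1, 3}
Tree: B1–B2, B2–B3, B1–B4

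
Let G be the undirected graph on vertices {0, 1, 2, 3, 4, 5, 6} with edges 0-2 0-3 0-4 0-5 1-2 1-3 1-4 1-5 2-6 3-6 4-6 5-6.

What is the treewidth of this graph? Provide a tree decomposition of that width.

The largest bag has 4 vertices, giving width 3; this decomposition certifies tw(G) ≤ 3. For the lower bound: the 4 vertex sets {1,3}, {0,4}, {6}, {2} are disjoint, each induces a connected subgraph, and every pair is joined by at least one edge of G. Contracting each set to a single vertex therefore yields K_{4} as a minor, and since treewidth is minor-monotone, tw(G) ≥ tw(K_{4}) = 3. The upper and lower bounds meet at 3, so that is the treewidth.

Treewidth 3.
Bags: B1 = {0, 1, 3, 6}  B2 = {0, 1, 4, 6}  B3 = {0, 1, 2, 6}  B4 = {0, 1, 5, 6}
Tree: B1–B2, B2–B3, B3–B4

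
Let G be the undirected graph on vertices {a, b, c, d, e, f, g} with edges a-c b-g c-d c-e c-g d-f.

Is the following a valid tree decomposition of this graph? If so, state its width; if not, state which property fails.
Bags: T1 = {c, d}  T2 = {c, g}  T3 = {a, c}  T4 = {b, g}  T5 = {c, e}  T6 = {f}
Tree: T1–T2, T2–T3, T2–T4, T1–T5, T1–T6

A tree decomposition must satisfy three properties: every vertex lies in some bag; for every edge, both endpoints lie together in some bag; and for every vertex, the bags containing it form a connected subtree. Here edge (d,f) lies in no bag, so the decomposition is invalid.

No — edge (d,f) lies in no bag.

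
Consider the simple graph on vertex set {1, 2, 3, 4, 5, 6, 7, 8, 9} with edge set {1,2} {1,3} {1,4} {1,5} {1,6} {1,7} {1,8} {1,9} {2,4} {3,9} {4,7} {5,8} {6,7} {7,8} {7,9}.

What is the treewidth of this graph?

A width-2 tree decomposition is:
Bags: B1 = {1, 7, 9}  B2 = {1, 3, 9}  B3 = {1, 7, 8}  B4 = {1, 5, 8}  B5 = {1, 6, 7}  B6 = {1, 4, 7}  B7 = {1, 2, 4}
Tree: B1–B2, B1–B3, B3–B4, B1–B5, B1–B6, B6–B7
Each bag holds 3 vertices, so the decomposition has width 2, which upper-bounds the treewidth. Conversely, {1, 2, 4} is a clique of size 3, and the vertices of any clique must share a bag in every tree decomposition; so some bag has ≥ 3 vertices and tw(G) ≥ 2. Hence tw(G) = 2 exactly.

2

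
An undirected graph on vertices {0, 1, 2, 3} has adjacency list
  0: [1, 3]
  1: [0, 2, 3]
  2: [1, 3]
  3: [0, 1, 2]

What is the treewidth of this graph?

A width-2 tree decomposition is:
Bags: B1 = {1, 2, 3}  B2 = {0, 1, 3}
Tree: B1–B2
The largest bag has 3 vertices, giving width 2; this decomposition certifies tw(G) ≤ 2. For the lower bound, the 3 vertices {0, 1, 3} are pairwise adjacent, and any tree decomposition puts a clique entirely inside one bag — forcing width ≥ 2. Therefore the treewidth is 2.

2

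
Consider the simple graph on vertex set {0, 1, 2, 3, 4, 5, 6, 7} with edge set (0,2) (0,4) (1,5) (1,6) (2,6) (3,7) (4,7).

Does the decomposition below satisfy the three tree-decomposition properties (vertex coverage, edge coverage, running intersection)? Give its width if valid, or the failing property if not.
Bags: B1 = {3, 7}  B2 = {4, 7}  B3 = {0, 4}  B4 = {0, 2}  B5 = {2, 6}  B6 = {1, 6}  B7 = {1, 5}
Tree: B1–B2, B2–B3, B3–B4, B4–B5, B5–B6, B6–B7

Yes; width 1.

Checking the three conditions: (i) the bags cover all of {0, 1, 2, 3, 4, 5, 6, 7}; (ii) for each edge, some bag contains both endpoints; (iii) the bags containing any fixed vertex form a subtree. All hold, so the decomposition is valid with width 2 − 1 = 1.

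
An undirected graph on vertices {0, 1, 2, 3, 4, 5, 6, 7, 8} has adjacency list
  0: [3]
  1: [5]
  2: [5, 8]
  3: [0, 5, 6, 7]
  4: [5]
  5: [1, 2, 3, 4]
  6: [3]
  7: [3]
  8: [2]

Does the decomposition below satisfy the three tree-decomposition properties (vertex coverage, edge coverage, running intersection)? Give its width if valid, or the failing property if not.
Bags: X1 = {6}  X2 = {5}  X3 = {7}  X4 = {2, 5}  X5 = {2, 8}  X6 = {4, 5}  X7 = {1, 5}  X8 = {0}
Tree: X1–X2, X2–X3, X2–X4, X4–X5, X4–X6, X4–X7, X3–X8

A tree decomposition must satisfy three properties: every vertex lies in some bag; for every edge, both endpoints lie together in some bag; and for every vertex, the bags containing it form a connected subtree. Here vertex 3 appears in no bag, so the decomposition is invalid.

No — vertex 3 appears in no bag.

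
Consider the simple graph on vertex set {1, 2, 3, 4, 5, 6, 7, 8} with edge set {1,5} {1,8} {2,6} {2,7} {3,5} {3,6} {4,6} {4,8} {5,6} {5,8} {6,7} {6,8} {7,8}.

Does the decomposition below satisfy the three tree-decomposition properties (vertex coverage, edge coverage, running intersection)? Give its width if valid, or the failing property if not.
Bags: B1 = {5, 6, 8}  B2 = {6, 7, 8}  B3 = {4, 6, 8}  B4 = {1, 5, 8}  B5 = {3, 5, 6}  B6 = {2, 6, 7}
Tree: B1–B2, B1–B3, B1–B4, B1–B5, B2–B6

Every vertex of G appears in some bag (union = {1, 2, 3, 4, 5, 6, 7, 8}); every edge is covered by a bag; and for each vertex v the set of bags containing v is connected in the bag tree. The decomposition is therefore valid. The largest bag has 3 vertices, so the width is 2.

Yes; width 2.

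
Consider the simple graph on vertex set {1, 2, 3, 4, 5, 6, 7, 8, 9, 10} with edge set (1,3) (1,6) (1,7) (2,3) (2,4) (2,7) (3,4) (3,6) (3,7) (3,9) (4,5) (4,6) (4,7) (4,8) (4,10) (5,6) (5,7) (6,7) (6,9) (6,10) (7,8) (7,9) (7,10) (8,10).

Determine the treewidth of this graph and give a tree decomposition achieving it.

The largest bag has 4 vertices, giving width 3; this decomposition certifies tw(G) ≤ 3. For the lower bound, the 4 vertices {1, 3, 6, 7} are pairwise adjacent, and any tree decomposition puts a clique entirely inside one bag — forcing width ≥ 3. The upper and lower bounds meet at 3, so that is the treewidth.

Treewidth 3.
Bags: B1 = {4, 7, 8, 10}  B2 = {4, 6, 7, 10}  B3 = {3, 4, 6, 7}  B4 = {4, 5, 6, 7}  B5 = {2, 3, 4, 7}  B6 = {3, 6, 7, 9}  B7 = {1, 3, 6, 7}
Tree: B1–B2, B2–B3, B2–B4, B3–B5, B3–B6, B3–B7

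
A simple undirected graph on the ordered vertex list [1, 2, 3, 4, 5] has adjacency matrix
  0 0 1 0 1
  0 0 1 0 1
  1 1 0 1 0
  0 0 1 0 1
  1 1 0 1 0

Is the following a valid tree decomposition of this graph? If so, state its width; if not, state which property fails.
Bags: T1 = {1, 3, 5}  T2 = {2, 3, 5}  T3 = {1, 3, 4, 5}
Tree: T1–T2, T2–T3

No — bags containing vertex 1 are not connected in the tree.

A tree decomposition must satisfy three properties: every vertex lies in some bag; for every edge, both endpoints lie together in some bag; and for every vertex, the bags containing it form a connected subtree. Here bags containing vertex 1 are not connected in the tree, so the decomposition is invalid.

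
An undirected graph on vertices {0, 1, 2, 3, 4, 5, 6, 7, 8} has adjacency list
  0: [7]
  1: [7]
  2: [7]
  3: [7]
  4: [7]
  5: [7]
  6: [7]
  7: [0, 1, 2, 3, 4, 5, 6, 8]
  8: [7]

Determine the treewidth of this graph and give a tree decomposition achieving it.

Each bag holds 2 vertices, so the decomposition has width 1, which upper-bounds the treewidth. G has an edge, so its treewidth is at least 1. Hence tw(G) = 1 exactly.

Treewidth 1.
Bags: B1 = {4, 7}  B2 = {3, 7}  B3 = {7, 8}  B4 = {6, 7}  B5 = {1, 7}  B6 = {5, 7}  B7 = {2, 7}  B8 = {0, 7}
Tree: B1–B2, B1–B3, B2–B4, B2–B5, B5–B6, B1–B7, B3–B8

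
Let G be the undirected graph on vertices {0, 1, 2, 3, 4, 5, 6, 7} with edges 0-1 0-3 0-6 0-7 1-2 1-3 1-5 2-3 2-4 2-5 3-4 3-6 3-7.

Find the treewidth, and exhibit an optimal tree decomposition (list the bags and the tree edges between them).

Every bag has size at most 3, so the width is 3 − 1 = 2 and tw(G) ≤ 2. Conversely, {0, 1, 3} is a clique of size 3, and the vertices of any clique must share a bag in every tree decomposition; so some bag has ≥ 3 vertices and tw(G) ≥ 2. The upper and lower bounds meet at 2, so that is the treewidth.

Treewidth 2.
One optimal decomposition is:
Bags: B1 = {1, 2, 3}  B2 = {2, 3, 4}  B3 = {1, 2, 5}  B4 = {0, 1, 3}  B5 = {0, 3, 6}  B6 = {0, 3, 7}
Tree: B1–B2, B1–B3, B1–B4, B4–B5, B4–B6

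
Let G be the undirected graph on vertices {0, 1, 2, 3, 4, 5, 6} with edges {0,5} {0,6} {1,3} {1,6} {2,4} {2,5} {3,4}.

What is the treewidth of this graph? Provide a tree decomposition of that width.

Treewidth 2.
Bags: B1 = {0, 2, 5}  B2 = {0, 2, 6}  B3 = {1, 2, 6}  B4 = {1, 2, 3}  B5 = {2, 3, 4}
Tree: B1–B2, B2–B3, B3–B4, B4–B5

The largest bag has 3 vertices, giving width 2; this decomposition certifies tw(G) ≤ 2. The edges 2–5–0–6–1–3–4–2 form a cycle, so G is not a tree and its treewidth is at least 2. Therefore the treewidth is 2.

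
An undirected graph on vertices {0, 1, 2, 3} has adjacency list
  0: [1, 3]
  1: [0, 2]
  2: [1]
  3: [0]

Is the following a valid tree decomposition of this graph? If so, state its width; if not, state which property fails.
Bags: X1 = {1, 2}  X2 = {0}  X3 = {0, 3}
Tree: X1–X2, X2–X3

No — edge (1,0) lies in no bag.

A tree decomposition must satisfy three properties: every vertex lies in some bag; for every edge, both endpoints lie together in some bag; and for every vertex, the bags containing it form a connected subtree. Here edge (1,0) lies in no bag, so the decomposition is invalid.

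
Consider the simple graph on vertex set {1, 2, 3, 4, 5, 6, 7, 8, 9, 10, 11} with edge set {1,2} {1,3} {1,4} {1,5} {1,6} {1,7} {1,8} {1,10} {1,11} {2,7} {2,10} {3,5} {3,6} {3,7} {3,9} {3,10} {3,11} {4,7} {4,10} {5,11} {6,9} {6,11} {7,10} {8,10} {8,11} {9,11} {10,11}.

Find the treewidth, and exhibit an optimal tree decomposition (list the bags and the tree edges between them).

Each bag holds 4 vertices, so the decomposition has width 3, which upper-bounds the treewidth. For the lower bound, the 4 vertices {1, 8, 10, 11} are pairwise adjacent, and any tree decomposition puts a clique entirely inside one bag — forcing width ≥ 3. Combining the bounds, tw(G) = 3.

Treewidth 3.
One such decomposition:
Bags: B1 = {1, 3, 6, 11}  B2 = {3, 6, 9, 11}  B3 = {1, 3, 10, 11}  B4 = {1, 8, 10, 11}  B5 = {1, 3, 7, 10}  B6 = {1, 3, 5, 11}  B7 = {1, 4, 7, 10}  B8 = {1, 2, 7, 10}
Tree: B1–B2, B1–B3, B3–B4, B3–B5, B1–B6, B5–B7, B7–B8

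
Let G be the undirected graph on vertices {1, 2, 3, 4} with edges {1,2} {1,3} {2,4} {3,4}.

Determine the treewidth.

A width-2 tree decomposition is:
Bags: B1 = {1, 2, 3}  B2 = {2, 3, 4}
Tree: B1–B2
The largest bag has 3 vertices, giving width 2; this decomposition certifies tw(G) ≤ 2. For the lower bound, G contains the cycle 2–1–3–4–2, so G is not a forest; only forests have treewidth ≤ 1, hence tw(G) ≥ 2. The upper and lower bounds meet at 2, so that is the treewidth.

2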